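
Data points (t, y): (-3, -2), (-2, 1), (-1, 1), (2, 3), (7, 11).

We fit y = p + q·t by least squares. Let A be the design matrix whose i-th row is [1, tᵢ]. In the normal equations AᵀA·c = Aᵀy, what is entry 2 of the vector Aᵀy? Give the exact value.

Entry 2 ↔ basis t, so (Aᵀy)_{2} = Σᵢ (t)·yᵢ = (-3)·(-2) + (-2)·(1) + (-1)·(1) + (2)·(3) + (7)·(11) = 86.

86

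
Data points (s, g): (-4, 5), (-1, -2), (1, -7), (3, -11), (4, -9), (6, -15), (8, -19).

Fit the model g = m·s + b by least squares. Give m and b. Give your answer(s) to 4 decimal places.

AᵀA·[m, b]ᵀ = Aᵀg reads: 143·m + 17·b = -336;  17·m + 7·b = -58.
Δ = 143·7 − 17² = 712.
m = ((-336)·7 − 17·(-58))/712 = -683/356; b = (143·(-58) − 17·(-336))/712 = -1291/356.

m = -1.9185, b = -3.6264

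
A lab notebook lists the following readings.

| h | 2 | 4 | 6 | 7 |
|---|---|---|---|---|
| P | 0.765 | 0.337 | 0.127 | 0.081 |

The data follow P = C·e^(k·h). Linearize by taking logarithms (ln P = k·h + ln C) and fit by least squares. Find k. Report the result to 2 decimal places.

k = -0.45

Let Y = ln P. Fitting Y = k·h + ln C by least squares:
XᵀX = [[105.0000, 19.0000]; [19.0000, 4]], rhs = [-34.8610, -5.9324]ᵀ  (here Σh = 19.0000, Σ(h)² = 105.0000, Σln P = -5.9324, Σh·ln P = -34.8610).
Δ = 105.0000·4 − (19.0000)² = 59.0000; k = (-34.8610·4 − 19.0000·-5.9324)/59.0000 = -0.45302, ln C = (105.0000·-5.9324 − 19.0000·-34.8610)/59.0000 = 0.66872.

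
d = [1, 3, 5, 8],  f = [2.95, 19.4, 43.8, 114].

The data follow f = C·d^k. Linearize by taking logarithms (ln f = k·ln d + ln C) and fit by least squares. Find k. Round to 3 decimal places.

k = 1.737

Let Y = ln f. Fitting Y = k·ln d + ln C by least squares:
Σln d = 4.7875, Σ(ln d)² = 8.1213, Σln f = 12.5629, Σln d·ln f = 19.1894.
Normal system: [[8.1213, 4.7875]; [4.7875, 4]]·[k, ln C]ᵀ = [19.1894, 12.5629]ᵀ.
Δ = 8.1213·4 − (4.7875)² = 9.5652; k = (19.1894·4 − 4.7875·12.5629)/9.5652 = 1.73680, ln C = (8.1213·12.5629 − 4.7875·19.1894)/9.5652 = 1.06200.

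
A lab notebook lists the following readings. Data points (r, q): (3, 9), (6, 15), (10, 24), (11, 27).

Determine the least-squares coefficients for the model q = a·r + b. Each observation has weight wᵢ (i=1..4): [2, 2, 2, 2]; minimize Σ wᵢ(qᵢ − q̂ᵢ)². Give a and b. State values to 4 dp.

From the data, Σwᵢ·r·r = 532, Σwᵢ·r = 60, Σwᵢ·1 = 8.
And Σwᵢ·r·q = 1308, Σwᵢ·q = 150.
Δ = 532·8 − 60² = 656.
a = (1308·8 − 60·150)/656 = 183/82; b = (532·150 − 60·1308)/656 = 165/82.

a = 2.2317, b = 2.0122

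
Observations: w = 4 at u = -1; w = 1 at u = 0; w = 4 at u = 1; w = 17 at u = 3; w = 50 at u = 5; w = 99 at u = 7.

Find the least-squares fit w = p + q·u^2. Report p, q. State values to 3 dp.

With design matrix M, MᵀM = [[6, 85]; [85, 3109]] and Mᵀw = [175, 6262]ᵀ.
det = 6·3109 − 85² = 11429.
p = (175·3109 − 85·6262)/11429 = 11805/11429; q = (6·6262 − 85·175)/11429 = 22697/11429.

p = 1.033, q = 1.986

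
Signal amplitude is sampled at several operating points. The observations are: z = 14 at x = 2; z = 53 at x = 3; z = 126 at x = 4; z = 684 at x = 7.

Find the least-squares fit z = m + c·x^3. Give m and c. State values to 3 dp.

Sums needed: Σ1 = 4, Σx^3 = 442, Σx^3·x^3 = 122538.
Right-hand side: Σz = 877, Σx^3·z = 244219.
So MᵀM·[m, c]ᵀ = Mᵀz: [[4, 442]; [442, 122538]]·[m, c]ᵀ = [877, 244219]ᵀ.
Determinant 4·122538 − 442² = 294788.
m = (877·122538 − 442·244219)/294788 = -9211/5669; c = (4·244219 − 442·877)/294788 = 294621/147394.

m = -1.625, c = 1.999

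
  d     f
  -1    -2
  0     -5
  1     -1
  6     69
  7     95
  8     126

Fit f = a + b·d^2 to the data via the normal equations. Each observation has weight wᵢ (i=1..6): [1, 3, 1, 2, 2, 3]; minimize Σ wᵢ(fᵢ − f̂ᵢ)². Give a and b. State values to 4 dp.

Normal-equation sums: Σwᵢ·1 = 12, Σwᵢ·d^2 = 364, Σwᵢ·d^2·d^2 = 19684.
And Σwᵢ·f = 688, Σwᵢ·d^2·f = 38467.
So AᵀWA·[a, b]ᵀ = AᵀWf: [[12, 364]; [364, 19684]]·[a, b]ᵀ = [688, 38467]ᵀ.
Δ = 12·19684 − 364² = 103712.
a = (688·19684 − 364·38467)/103712 = -16407/3704; b = (12·38467 − 364·688)/103712 = 52793/25928.

a = -4.4295, b = 2.0361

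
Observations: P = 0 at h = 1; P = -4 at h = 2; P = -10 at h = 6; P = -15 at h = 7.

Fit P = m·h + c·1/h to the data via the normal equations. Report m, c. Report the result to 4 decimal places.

Normal-equation sums: Σh·h = 90, Σh·1/h = 4, Σ1/h·1/h = 1145/882.
For XᵀP: Σh·P = -173, Σ1/h·P = -122/21.
So XᵀX·[m, c]ᵀ = XᵀP: [[90, 4]; [4, 1145/882]]·[m, c]ᵀ = [-173, -122/21]ᵀ.
Eliminating c: (1145/882)·(row 1) − 4·(row 2) gives (4941/49)·m = (1145/882)·(-173) − 4·(-122/21) = -177589/882, so m = -177589/88938.
Then c = ((-122/21) − 4·(-177589/88938))/(1145/882) = 8288/4941.

m = -1.9968, c = 1.6774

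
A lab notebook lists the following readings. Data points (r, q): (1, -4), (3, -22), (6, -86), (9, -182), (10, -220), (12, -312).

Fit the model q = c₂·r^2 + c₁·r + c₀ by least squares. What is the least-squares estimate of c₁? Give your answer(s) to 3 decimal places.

c₁ = -2.784

Compute the Gram sums: Σr^2·r^2 = 38675, Σr^2·r = 3701, Σr^2 = 371, Σr·r = 371, Σr = 41, Σ1 = 6.
Right-hand side: Σr^2·q = -84968, Σr·q = -8168, Σq = -826.
Normal equations: [[38675, 3701, 371]; [3701, 371, 41]; [371, 41, 6]]·[c₂, c₁, c₀]ᵀ = [-84968, -8168, -826]ᵀ.
Row-reducing yields c₂ = -2275/1168, c₁ = -16259/5840, c₀ = 2621/1460.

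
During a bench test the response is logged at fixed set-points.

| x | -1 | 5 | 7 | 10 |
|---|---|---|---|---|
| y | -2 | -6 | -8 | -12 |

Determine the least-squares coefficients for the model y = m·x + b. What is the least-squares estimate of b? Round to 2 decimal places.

Compute the Gram sums: Σx·x = 175, Σx = 21, Σ1 = 4.
Moment sums: Σx·y = -204, Σy = -28.
Determinant 175·4 − 21² = 259.
m = ((-204)·4 − 21·(-28))/259 = -228/259; b = (175·(-28) − 21·(-204))/259 = -88/37.

b = -2.38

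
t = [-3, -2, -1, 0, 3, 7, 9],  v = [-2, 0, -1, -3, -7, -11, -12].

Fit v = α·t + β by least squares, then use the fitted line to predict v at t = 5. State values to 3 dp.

The normal equations are: 153·α + 13·β = -199;  13·α + 7·β = -36.
det = 153·7 − 13² = 902.
α = ((-199)·7 − 13·(-36))/902 = -925/902; β = (153·(-36) − 13·(-199))/902 = -2921/902.
At t = 5: v̂ = (-925/902)·(5) + (-2921/902)·(1) = -343/41.

v̂ = -8.366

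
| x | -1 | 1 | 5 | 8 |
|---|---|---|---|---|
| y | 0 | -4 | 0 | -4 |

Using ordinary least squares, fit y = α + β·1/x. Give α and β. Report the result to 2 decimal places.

The normal equations are: 4·α + (13/40)·β = -8;  (13/40)·α + (3289/1600)·β = -9/2.
(Σ1 = 4, Σ1/x = 13/40, Σ1/x·1/x = 3289/1600, Σy = -8, Σ1/x·y = -9/2.)
Eliminating β: (3289/1600)·(row 1) − (13/40)·(row 2) gives (12987/1600)·α = (3289/1600)·(-8) − (13/40)·(-9/2) = -5993/400, so α = -1844/999.
Then β = ((-9/2) − (13/40)·(-1844/999))/(3289/1600) = -24640/12987.

α = -1.85, β = -1.90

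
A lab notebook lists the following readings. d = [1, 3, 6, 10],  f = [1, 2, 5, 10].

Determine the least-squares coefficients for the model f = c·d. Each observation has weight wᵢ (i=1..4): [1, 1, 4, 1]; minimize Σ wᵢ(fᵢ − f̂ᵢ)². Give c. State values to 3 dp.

c = 0.894

The normal equations are: 254·c = 227.
(Σwᵢ·d·d = 254, Σwᵢ·d·f = 227.)
Hence c = 227 / 254 ≈ 0.893701.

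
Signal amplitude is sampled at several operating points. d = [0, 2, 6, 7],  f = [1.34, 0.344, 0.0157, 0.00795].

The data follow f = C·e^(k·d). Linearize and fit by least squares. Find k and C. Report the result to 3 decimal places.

k = -0.742, C = 1.406

Linearized form: ln f = k·d + ln C. From the 4 transformed points,
Over the data: Σd = 15.0000, Σ(d)² = 89.0000, Σln f = -9.7631, Σd·ln f = -60.9009.
Normal system: [[89.0000, 15.0000]; [15.0000, 4]]·[k, ln C]ᵀ = [-60.9009, -9.7631]ᵀ.
Slope k = (n·Σd·ln f − Σd·Σln f)/(n·Σ(d)² − (Σd)²) = (4·-60.9009 − 15.0000·-9.7631)/131.0000 = -0.74165; ln C = (Σln f − k·Σd)/n = 0.34042, so C = exp(0.34042) = 1.40554.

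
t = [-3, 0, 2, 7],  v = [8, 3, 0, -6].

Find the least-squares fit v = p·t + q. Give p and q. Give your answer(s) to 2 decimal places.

p = -1.39, q = 3.33

From the data, Σt·t = 62, Σt = 6, Σ1 = 4.
And Σt·v = -66, Σv = 5.
Normal equations: [[62, 6]; [6, 4]]·[p, q]ᵀ = [-66, 5]ᵀ.
Determinant 62·4 − 6² = 212.
p = ((-66)·4 − 6·5)/212 = -147/106; q = (62·5 − 6·(-66))/212 = 353/106.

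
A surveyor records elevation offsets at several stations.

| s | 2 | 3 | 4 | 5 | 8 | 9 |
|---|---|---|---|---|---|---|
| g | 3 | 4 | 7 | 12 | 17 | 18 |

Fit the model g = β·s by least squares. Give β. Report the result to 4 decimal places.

β = 2.0302

Normal-equation sums: Σs·s = 199.
For Mᵀg: Σs·g = 404.
So MᵀM·[β]ᵀ = Mᵀg: [[199]]·[β]ᵀ = [404]ᵀ.
Hence β = 404 / 199 ≈ 2.03015.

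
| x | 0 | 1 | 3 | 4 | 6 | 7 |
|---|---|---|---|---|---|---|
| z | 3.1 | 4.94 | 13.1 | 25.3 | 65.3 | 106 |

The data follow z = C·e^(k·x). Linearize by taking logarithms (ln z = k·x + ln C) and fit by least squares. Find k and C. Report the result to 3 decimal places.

Taking logs, ln z = k·x + ln C, so regress ln z on x.
Over the data: Σx = 21.0000, Σ(x)² = 111.0000, Σln z = 17.3746, Σx·ln z = 79.9564.
Normal system: [[111.0000, 21.0000]; [21.0000, 6]]·[k, ln C]ᵀ = [79.9564, 17.3746]ᵀ.
Solving (det = 225.0000): k = 0.51054, ln C = 1.10888, so C = exp(1.10888) = 3.03095.

k = 0.511, C = 3.031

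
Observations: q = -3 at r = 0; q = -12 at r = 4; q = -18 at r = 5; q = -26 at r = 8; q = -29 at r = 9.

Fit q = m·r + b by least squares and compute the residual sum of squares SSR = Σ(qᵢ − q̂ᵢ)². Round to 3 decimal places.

Setting ∂/∂m … = 0 gives: 186·m + 26·b = -607;  26·m + 5·b = -88.
Eliminating b: 5·(row 1) − 26·(row 2) gives 254·m = 5·(-607) − 26·(-88) = -747, so m = -747/254.
Then b = ((-88) − 26·(-747/254))/5 = -293/127.
Residuals: -88/127, 263/127, -251/254, -21/127, -57/254; SSR = 1479/254.

SSR = 5.823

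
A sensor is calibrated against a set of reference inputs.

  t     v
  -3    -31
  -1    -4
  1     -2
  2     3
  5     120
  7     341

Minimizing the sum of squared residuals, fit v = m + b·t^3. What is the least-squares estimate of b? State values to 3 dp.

Setting ∂/∂m … = 0 gives: 6·m + 449·b = 427;  449·m + 134069·b = 132826.
(Σ1 = 6, Σt^3 = 449, Σt^3·t^3 = 134069, Σv = 427, Σt^3·v = 132826.)
det = 6·134069 − 449² = 602813.
m = (427·134069 − 449·132826)/602813 = -2391411/602813; b = (6·132826 − 449·427)/602813 = 605233/602813.

b = 1.004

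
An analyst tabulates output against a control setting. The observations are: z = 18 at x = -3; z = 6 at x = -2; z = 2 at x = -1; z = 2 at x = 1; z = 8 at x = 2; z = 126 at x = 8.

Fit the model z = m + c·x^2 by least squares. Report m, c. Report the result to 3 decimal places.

m = -0.302, c = 1.974

MᵀM·[m, c]ᵀ = Mᵀz reads: 6·m + 83·c = 162;  83·m + 4211·c = 8286.
Δ = 6·4211 − 83² = 18377.
m = (162·4211 − 83·8286)/18377 = -5556/18377; c = (6·8286 − 83·162)/18377 = 36270/18377.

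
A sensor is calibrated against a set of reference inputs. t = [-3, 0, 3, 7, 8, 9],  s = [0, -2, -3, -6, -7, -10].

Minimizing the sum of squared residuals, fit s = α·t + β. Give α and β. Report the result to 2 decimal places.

Compute the Gram sums: Σt·t = 212, Σt = 24, Σ1 = 6.
For Mᵀs: Σt·s = -197, Σs = -28.
MᵀM·[α, β]ᵀ = Mᵀs becomes [[212, 24]; [24, 6]]·[α, β]ᵀ = [-197, -28]ᵀ.
Determinant 212·6 − 24² = 696.
α = ((-197)·6 − 24·(-28))/696 = -85/116; β = (212·(-28) − 24·(-197))/696 = -151/87.

α = -0.73, β = -1.74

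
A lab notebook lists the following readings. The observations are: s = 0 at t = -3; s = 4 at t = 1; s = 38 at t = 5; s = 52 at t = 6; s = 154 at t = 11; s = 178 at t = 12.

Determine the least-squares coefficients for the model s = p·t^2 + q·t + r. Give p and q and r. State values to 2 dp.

p = 1.02, q = 2.75, r = -0.64

The normal equations are: 37380·p + 3374·q + 336·r = 47092;  3374·p + 336·q + 32·r = 4336;  336·p + 32·q + 6·r = 426.
Row-reducing yields p = 432328/424893, q = 55598/20233, r = -38563/60699.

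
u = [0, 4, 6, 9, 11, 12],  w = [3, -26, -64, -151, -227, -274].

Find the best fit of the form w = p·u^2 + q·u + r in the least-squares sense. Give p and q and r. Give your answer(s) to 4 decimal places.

Setting ∂/∂p … = 0 gives: 43490·p + 4068·q + 398·r = -81874;  4068·p + 398·q + 42·r = -7632;  398·p + 42·q + 6·r = -739.
(Σu^2·u^2 = 43490, Σu^2·u = 4068, Σu^2 = 398, Σu·u = 398, Σu = 42, Σ1 = 6, Σu^2·w = -81874, Σu·w = -7632, Σw = -739.)
Inverting the 3×3 Gram matrix, [p, q, r]ᵀ = [-79303/40130, 28719/40130, 116721/40130]ᵀ.

p = -1.9762, q = 0.7156, r = 2.9086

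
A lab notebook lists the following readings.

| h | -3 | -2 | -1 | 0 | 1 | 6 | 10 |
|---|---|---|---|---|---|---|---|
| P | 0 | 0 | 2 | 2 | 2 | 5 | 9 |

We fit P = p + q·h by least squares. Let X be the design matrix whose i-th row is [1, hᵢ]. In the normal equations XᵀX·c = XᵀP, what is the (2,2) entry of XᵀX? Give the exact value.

Row 2 ↔ basis h, column 2 ↔ basis h, so (XᵀX)_{2,2} = Σᵢ (h)·(h) = (-3)·(-3) + (-2)·(-2) + (-1)·(-1) + (0)·(0) + (1)·(1) + (6)·(6) + (10)·(10) = 151.

151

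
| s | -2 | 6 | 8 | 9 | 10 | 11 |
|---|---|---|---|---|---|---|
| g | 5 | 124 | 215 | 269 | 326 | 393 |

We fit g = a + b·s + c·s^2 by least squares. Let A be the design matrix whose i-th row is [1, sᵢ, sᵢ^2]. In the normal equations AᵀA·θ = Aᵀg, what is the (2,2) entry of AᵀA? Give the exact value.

406

Row 2 ↔ basis s, column 2 ↔ basis s, so (AᵀA)_{2,2} = Σᵢ (s)·(s) = (-2)·(-2) + (6)·(6) + (8)·(8) + (9)·(9) + (10)·(10) + (11)·(11) = 406.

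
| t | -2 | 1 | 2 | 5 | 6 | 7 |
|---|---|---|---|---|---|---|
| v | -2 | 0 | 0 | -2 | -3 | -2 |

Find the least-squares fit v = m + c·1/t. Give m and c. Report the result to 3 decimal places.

Sums needed: Σ1 = 6, Σ1/t = 317/210, Σ1/t·1/t = 70039/44100.
For Xᵀv: Σv = -9, Σ1/t·v = -13/70.
Determinant 6·(70039/44100) − (317/210)² = 63949/8820.
m = ((-9)·(70039/44100) − (317/210)·(-13/70))/(63949/8820) = -617988/319745; c = (6·(-13/70) − (317/210)·(-9))/(63949/8820) = 109998/63949.

m = -1.933, c = 1.720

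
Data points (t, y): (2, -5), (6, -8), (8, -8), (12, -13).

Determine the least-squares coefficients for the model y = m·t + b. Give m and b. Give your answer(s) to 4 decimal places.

The normal system AᵀA·[m, b]ᵀ = Aᵀy is [[248, 28]; [28, 4]]·[m, b]ᵀ = [-278, -34]ᵀ.
Eliminating b: 4·(row 1) − 28·(row 2) gives 208·m = 4·(-278) − 28·(-34) = -160, so m = -10/13.
Then b = ((-34) − 28·(-10/13))/4 = -81/26.

m = -0.7692, b = -3.1154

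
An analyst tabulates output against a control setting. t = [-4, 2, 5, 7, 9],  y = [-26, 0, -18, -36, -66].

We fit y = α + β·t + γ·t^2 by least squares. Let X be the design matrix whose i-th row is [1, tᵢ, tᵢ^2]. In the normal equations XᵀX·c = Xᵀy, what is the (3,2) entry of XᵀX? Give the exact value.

Row 3 ↔ basis t^2, column 2 ↔ basis t, so (XᵀX)_{3,2} = Σᵢ (t^2)·(t) = (16)·(-4) + (4)·(2) + (25)·(5) + (49)·(7) + (81)·(9) = 1141.

1141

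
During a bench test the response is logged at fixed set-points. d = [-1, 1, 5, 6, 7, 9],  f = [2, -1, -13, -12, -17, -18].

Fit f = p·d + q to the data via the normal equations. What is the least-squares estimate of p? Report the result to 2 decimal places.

p = -2.17

Entries of AᵀA: Σd·d = 193, Σd = 27, Σ1 = 6.
For Aᵀf: Σd·f = -421, Σf = -59.
det = 193·6 − 27² = 429.
p = ((-421)·6 − 27·(-59))/429 = -311/143; q = (193·(-59) − 27·(-421))/429 = -20/429.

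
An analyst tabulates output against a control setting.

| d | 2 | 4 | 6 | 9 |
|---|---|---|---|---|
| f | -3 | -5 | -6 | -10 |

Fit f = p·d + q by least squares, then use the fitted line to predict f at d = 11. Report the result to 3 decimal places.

f̂ = -11.589

The normal system AᵀA·[p, q]ᵀ = Aᵀf is [[137, 21]; [21, 4]]·[p, q]ᵀ = [-152, -24]ᵀ.
Eliminating q: 4·(row 1) − 21·(row 2) gives 107·p = 4·(-152) − 21·(-24) = -104, so p = -104/107.
Then q = ((-24) − 21·(-104/107))/4 = -96/107.
At d = 11: f̂ = (-104/107)·(11) + (-96/107)·(1) = -1240/107.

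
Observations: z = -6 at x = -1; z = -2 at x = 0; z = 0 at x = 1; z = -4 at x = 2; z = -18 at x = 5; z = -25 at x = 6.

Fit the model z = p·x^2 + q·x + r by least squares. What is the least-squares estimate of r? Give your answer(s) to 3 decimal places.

Entries of AᵀA: Σx^2·x^2 = 1939, Σx^2·x = 349, Σx^2 = 67, Σx·x = 67, Σx = 13, Σ1 = 6.
For Aᵀz: Σx^2·z = -1372, Σx·z = -242, Σz = -55.
AᵀA·[p, q, r]ᵀ = Aᵀz becomes [[1939, 349, 67]; [349, 67, 13]; [67, 13, 6]]·[p, q, r]ᵀ = [-1372, -242, -55]ᵀ.
Inverting the 3×3 Gram matrix, [p, q, r]ᵀ = [-13175/14088, 24593/14088, -1471/587]ᵀ.

r = -2.506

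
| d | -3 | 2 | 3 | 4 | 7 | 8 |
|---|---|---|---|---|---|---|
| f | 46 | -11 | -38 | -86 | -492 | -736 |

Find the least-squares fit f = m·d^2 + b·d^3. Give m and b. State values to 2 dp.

m = 0.52, b = -1.50

The normal equations are: 6931·m + 50631·b = -72560;  50631·m + 385411·b = -553448.
(Σd^2·d^2 = 6931, Σd^2·d^3 = 50631, Σd^3·d^3 = 385411, Σd^2·f = -72560, Σd^3·f = -553448.)
Eliminating b: 385411·(row 1) − 50631·(row 2) gives 107785480·m = 385411·(-72560) − 50631·(-553448) = 56203528, so m = 7025441/13473185.
Then b = ((-553448) − 50631·(7025441/13473185))/385411 = -20270341/13473185.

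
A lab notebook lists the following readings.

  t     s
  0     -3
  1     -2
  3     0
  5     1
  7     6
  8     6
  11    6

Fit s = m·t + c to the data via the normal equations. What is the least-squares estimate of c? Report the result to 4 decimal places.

Entries of AᵀA: Σt·t = 269, Σt = 35, Σ1 = 7.
Right-hand side: Σt·s = 159, Σs = 14.
Normal equations: [[269, 35]; [35, 7]]·[m, c]ᵀ = [159, 14]ᵀ.
Eliminating c: 7·(row 1) − 35·(row 2) gives 658·m = 7·159 − 35·14 = 623, so m = 89/94.
Then c = (14 − 35·(89/94))/7 = -257/94.

c = -2.7340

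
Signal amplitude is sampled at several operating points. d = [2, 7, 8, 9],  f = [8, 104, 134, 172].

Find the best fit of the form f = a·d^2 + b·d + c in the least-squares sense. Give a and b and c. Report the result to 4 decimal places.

With design matrix A, AᵀA = [[13074, 1592, 198]; [1592, 198, 26]; [198, 26, 4]] and Aᵀf = [27636, 3364, 418]ᵀ.
Row-reducing yields a = 185/86, b = -27/86, c = 5/86.

a = 2.1512, b = -0.3140, c = 0.0581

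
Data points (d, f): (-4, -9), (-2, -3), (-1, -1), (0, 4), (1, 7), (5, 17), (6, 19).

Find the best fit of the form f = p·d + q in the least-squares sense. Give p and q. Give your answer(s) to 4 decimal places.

p = 2.8291, q = 2.8363

Compute the Gram sums: Σd·d = 83, Σd = 5, Σ1 = 7.
Moment sums: Σd·f = 249, Σf = 34.
XᵀX·[p, q]ᵀ = Xᵀf becomes [[83, 5]; [5, 7]]·[p, q]ᵀ = [249, 34]ᵀ.
Determinant 83·7 − 5² = 556.
p = (249·7 − 5·34)/556 = 1573/556; q = (83·34 − 5·249)/556 = 1577/556.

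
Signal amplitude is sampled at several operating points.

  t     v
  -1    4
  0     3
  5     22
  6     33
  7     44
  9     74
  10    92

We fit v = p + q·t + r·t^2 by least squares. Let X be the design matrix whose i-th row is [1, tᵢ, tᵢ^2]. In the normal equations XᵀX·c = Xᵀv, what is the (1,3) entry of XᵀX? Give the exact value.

292

Row 1 ↔ basis 1, column 3 ↔ basis t^2, so (XᵀX)_{1,3} = Σᵢ t^2 = (1)·(1) + (1)·(0) + (1)·(25) + (1)·(36) + (1)·(49) + (1)·(81) + (1)·(100) = 292.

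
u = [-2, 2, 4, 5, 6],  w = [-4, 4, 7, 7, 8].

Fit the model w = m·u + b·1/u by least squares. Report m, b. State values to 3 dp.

m = 1.317, b = 3.013

The normal system AᵀA·[m, b]ᵀ = Aᵀw is [[85, 5]; [5, 2269/3600]]·[m, b]ᵀ = [127, 509/60]ᵀ.
Eliminating b: (2269/3600)·(row 1) − 5·(row 2) gives (20573/720)·m = (2269/3600)·127 − 5·(509/60) = 135463/3600, so m = 135463/102865.
Then b = ((509/60) − 5·(135463/102865))/(2269/3600) = 61980/20573.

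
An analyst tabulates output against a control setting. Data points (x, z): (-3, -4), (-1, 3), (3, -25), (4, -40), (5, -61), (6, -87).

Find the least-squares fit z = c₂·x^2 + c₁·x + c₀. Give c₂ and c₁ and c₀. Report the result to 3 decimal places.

c₂ = -1.906, c₁ = -3.324, c₀ = 2.590

AᵀA·[c₂, c₁, c₀]ᵀ = Aᵀz reads: 2340·c₂ + 404·c₁ + 96·c₀ = -5555;  404·c₂ + 96·c₁ + 14·c₀ = -1053;  96·c₂ + 14·c₁ + 6·c₀ = -214.
(Σx^2·x^2 = 2340, Σx^2·x = 404, Σx^2 = 96, Σx·x = 96, Σx = 14, Σ1 = 6, Σx^2·z = -5555, Σx·z = -1053, Σz = -214.)
Inverting the 3×3 Gram matrix, [c₂, c₁, c₀]ᵀ = [-10591/5556, -7696/2315, 17987/6945]ᵀ.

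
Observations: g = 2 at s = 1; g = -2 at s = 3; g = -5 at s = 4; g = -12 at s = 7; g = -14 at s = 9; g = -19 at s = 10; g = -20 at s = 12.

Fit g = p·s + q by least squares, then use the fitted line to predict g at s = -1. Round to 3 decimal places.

Normal-equation sums: Σs·s = 400, Σs = 46, Σ1 = 7.
Moment sums: Σs·g = -664, Σg = -70.
AᵀA·[p, q]ᵀ = Aᵀg becomes [[400, 46]; [46, 7]]·[p, q]ᵀ = [-664, -70]ᵀ.
det = 400·7 − 46² = 684.
p = ((-664)·7 − 46·(-70))/684 = -119/57; q = (400·(-70) − 46·(-664))/684 = 212/57.
At s = -1: ĝ = (-119/57)·(-1) + (212/57)·(1) = 331/57.

ĝ = 5.807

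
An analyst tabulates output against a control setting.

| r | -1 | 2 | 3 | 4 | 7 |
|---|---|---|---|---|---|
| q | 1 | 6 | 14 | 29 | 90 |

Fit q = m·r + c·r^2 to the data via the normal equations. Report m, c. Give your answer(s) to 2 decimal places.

Compute the Gram sums: Σr·r = 79, Σr·r^2 = 441, Σr^2·r^2 = 2755.
Right-hand side: Σr·q = 799, Σr^2·q = 5025.
Δ = 79·2755 − 441² = 23164.
m = (799·2755 − 441·5025)/23164 = -3695/5791; c = (79·5025 − 441·799)/23164 = 11154/5791.

m = -0.64, c = 1.93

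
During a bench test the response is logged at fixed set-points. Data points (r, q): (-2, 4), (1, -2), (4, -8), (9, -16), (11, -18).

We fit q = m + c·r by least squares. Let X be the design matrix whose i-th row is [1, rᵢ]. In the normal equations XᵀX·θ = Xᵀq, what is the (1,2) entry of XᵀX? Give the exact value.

23

Row 1 ↔ basis 1, column 2 ↔ basis r, so (XᵀX)_{1,2} = Σᵢ r = (1)·(-2) + (1)·(1) + (1)·(4) + (1)·(9) + (1)·(11) = 23.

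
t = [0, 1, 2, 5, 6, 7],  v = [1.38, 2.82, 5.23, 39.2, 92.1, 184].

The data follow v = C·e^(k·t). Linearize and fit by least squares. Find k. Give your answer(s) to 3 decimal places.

k = 0.695

Linearized form: ln v = k·t + ln C. From the 6 transformed points,
Over the data: Σt = 21.0000, Σ(t)² = 115.0000, Σln v = 16.4197, Σt·ln v = 86.3307.
Normal system: [[115.0000, 21.0000]; [21.0000, 6]]·[k, ln C]ᵀ = [86.3307, 16.4197]ᵀ.
Δ = 115.0000·6 − (21.0000)² = 249.0000; k = (86.3307·6 − 21.0000·16.4197)/249.0000 = 0.69546, ln C = (115.0000·16.4197 − 21.0000·86.3307)/249.0000 = 0.30250.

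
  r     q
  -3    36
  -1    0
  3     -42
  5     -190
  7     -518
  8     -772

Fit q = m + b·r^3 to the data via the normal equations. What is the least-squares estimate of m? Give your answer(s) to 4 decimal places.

m = -2.4879

The normal system MᵀM·[m, b]ᵀ = Mᵀq is [[6, 979]; [979, 396877]]·[m, b]ᵀ = [-1486, -598794]ᵀ.
Eliminating b: 396877·(row 1) − 979·(row 2) gives 1422821·m = 396877·(-1486) − 979·(-598794) = -3539896, so m = -3539896/1422821.
Then b = ((-598794) − 979·(-3539896/1422821))/396877 = -2137970/1422821.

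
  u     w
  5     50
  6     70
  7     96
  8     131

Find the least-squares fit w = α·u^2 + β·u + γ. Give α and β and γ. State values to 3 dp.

α = 3.750, β = -21.850, γ = 65.650

Forming XᵀX = [[8418, 1196, 174]; [1196, 174, 26]; [174, 26, 4]] and Xᵀw = [16858, 2390, 347]ᵀ gives XᵀX·[α, β, γ]ᵀ = Xᵀw.
Solving the 3×3 system (Gaussian elimination) gives α = 15/4, β = -437/20, γ = 1313/20.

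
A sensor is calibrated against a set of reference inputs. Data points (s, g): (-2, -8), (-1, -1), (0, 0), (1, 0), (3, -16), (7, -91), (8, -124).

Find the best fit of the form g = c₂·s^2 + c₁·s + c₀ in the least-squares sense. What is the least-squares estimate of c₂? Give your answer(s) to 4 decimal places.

The normal system XᵀX·[c₂, c₁, c₀]ᵀ = Xᵀg is [[6596, 874, 128]; [874, 128, 16]; [128, 16, 7]]·[c₂, c₁, c₀]ᵀ = [-12572, -1660, -240]ᵀ.
Row-reducing yields c₂ = -11898/5951, c₁ = 302/541, c₀ = 5936/5951.

c₂ = -1.9993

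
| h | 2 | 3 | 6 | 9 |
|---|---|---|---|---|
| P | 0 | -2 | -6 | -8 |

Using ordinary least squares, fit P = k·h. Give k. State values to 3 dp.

With design matrix M, MᵀM = [[130]] and MᵀP = [-114]ᵀ.
k = (-114)/130 = -0.876923.

k = -0.877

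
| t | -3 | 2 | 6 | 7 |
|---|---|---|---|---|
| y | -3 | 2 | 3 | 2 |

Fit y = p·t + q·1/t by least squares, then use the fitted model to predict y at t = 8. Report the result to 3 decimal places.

From the data, Σt·t = 98, Σt·1/t = 4, Σ1/t·1/t = 361/882.
And Σt·y = 45, Σ1/t·y = 39/14.
So XᵀX·[p, q]ᵀ = Xᵀy: [[98, 4]; [4, 361/882]]·[p, q]ᵀ = [45, 39/14]ᵀ.
Eliminating q: (361/882)·(row 1) − 4·(row 2) gives (217/9)·p = (361/882)·45 − 4·(39/14) = 713/98, so p = 207/686.
Then q = ((39/14) − 4·(207/686))/(361/882) = 27/7.
At t = 8: ŷ = (207/686)·(8) + (27/7)·(1/8) = 7947/2744.

ŷ = 2.896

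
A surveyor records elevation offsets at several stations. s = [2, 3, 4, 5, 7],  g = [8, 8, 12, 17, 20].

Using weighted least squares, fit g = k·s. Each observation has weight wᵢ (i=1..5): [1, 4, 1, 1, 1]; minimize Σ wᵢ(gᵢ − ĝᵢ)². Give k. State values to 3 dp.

With design matrix M, MᵀWM = [[130]] and MᵀWg = [385]ᵀ.
k = 385/130 = 2.96154.

k = 2.962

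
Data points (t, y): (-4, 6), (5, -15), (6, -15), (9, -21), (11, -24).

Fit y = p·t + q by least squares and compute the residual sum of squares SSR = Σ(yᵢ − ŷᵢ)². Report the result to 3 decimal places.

SSR = 5.932

Normal-equation sums: Σt·t = 279, Σt = 27, Σ1 = 5.
Moment sums: Σt·y = -642, Σy = -69.
Normal equations: [[279, 27]; [27, 5]]·[p, q]ᵀ = [-642, -69]ᵀ.
det = 279·5 − 27² = 666.
p = ((-642)·5 − 27·(-69))/666 = -449/222; q = (279·(-69) − 27·(-642))/666 = -213/74.
Residuals: 175/222, -223/111, 1/74, 3/37, 125/111; SSR = 439/74.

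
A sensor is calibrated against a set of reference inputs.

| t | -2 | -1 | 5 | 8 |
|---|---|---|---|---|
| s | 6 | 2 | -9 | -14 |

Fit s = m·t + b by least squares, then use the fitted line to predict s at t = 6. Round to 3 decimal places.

From the data, Σt·t = 94, Σt = 10, Σ1 = 4.
Right-hand side: Σt·s = -171, Σs = -15.
AᵀA·[m, b]ᵀ = Aᵀs becomes [[94, 10]; [10, 4]]·[m, b]ᵀ = [-171, -15]ᵀ.
Δ = 94·4 − 10² = 276.
m = ((-171)·4 − 10·(-15))/276 = -89/46; b = (94·(-15) − 10·(-171))/276 = 25/23.
At t = 6: ŝ = (-89/46)·(6) + (25/23)·(1) = -242/23.

ŝ = -10.522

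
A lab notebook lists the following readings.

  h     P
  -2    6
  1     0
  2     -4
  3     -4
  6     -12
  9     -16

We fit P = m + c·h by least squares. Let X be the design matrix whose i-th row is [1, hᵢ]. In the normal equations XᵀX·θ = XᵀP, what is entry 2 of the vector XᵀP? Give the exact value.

Entry 2 ↔ basis h, so (XᵀP)_{2} = Σᵢ (h)·Pᵢ = (-2)·(6) + (1)·(0) + (2)·(-4) + (3)·(-4) + (6)·(-12) + (9)·(-16) = -248.

-248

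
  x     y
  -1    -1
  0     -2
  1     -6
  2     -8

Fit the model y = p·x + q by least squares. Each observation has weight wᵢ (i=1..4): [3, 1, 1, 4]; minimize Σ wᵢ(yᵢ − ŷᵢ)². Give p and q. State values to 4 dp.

Sums needed: Σwᵢ·x·x = 20, Σwᵢ·x = 6, Σwᵢ·1 = 9.
Moment sums: Σwᵢ·x·y = -67, Σwᵢ·y = -43.
Normal equations: [[20, 6]; [6, 9]]·[p, q]ᵀ = [-67, -43]ᵀ.
Eliminating q: 9·(row 1) − 6·(row 2) gives 144·p = 9·(-67) − 6·(-43) = -345, so p = -115/48.
Then q = ((-43) − 6·(-115/48))/9 = -229/72.

p = -2.3958, q = -3.1806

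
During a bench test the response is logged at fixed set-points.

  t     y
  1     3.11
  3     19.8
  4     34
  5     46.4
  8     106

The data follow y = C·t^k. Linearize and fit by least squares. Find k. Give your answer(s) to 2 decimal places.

k = 1.70

Let Y = ln y. Fitting Y = k·ln t + ln C by least squares:
Σln t = 6.1738, Σ(ln t)² = 10.0431, Σln y = 16.1474, Σln t·ln y = 24.0419.
Equations: 10.0431·k + 6.1738·ln C = 24.0419;  6.1738·k + 5·ln C = 16.1474.
Slope k = (n·Σln t·ln y − Σln t·Σln y)/(n·Σ(ln t)² − (Σln t)²) = (5·24.0419 − 6.1738·16.1474)/12.1000 = 1.69578; ln C = (Σln y − k·Σln t)/n = 1.13560.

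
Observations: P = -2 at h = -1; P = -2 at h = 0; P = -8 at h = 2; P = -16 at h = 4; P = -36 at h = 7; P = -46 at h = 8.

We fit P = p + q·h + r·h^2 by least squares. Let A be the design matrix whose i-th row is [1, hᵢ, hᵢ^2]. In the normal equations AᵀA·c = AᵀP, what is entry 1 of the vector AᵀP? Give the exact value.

Entry 1 ↔ basis 1, so (AᵀP)_{1} = Σᵢ Pᵢ = (1)·(-2) + (1)·(-2) + (1)·(-8) + (1)·(-16) + (1)·(-36) + (1)·(-46) = -110.

-110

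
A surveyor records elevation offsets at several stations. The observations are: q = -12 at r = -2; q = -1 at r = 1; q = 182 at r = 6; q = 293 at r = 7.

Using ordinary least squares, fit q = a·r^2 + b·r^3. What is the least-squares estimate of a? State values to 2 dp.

The normal system XᵀX·[a, b]ᵀ = Xᵀq is [[3714, 24552]; [24552, 164370]]·[a, b]ᵀ = [20860, 139906]ᵀ.
Determinant 3714·164370 − 24552² = 7669476.
a = (20860·164370 − 24552·139906)/7669476 = -517826/639123; b = (3714·139906 − 24552·20860)/7669476 = 621347/639123.

a = -0.81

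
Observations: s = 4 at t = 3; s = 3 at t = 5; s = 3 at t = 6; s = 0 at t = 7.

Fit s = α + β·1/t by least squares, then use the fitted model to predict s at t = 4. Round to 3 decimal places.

ŝ = 3.091

Normal-equation sums: Σ1 = 4, Σ1/t = 59/70, Σ1/t·1/t = 8789/44100.
Moment sums: Σs = 10, Σ1/t·s = 73/30.
det = 4·(8789/44100) − (59/70)² = 3827/44100.
α = (10·(8789/44100) − (59/70)·(73/30))/(3827/44100) = -2557/3827; β = (4·(73/30) − (59/70)·10)/(3827/44100) = 57540/3827.
At t = 4: ŝ = (-2557/3827)·(1) + (57540/3827)·(1/4) = 11828/3827.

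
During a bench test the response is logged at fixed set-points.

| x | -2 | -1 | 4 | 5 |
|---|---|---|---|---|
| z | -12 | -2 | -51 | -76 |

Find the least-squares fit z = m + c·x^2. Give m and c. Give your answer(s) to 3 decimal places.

m = 0.419, c = -3.102

Setting ∂/∂m … = 0 gives: 4·m + 46·c = -141;  46·m + 898·c = -2766.
det = 4·898 − 46² = 1476.
m = ((-141)·898 − 46·(-2766))/1476 = 103/246; c = (4·(-2766) − 46·(-141))/1476 = -763/246.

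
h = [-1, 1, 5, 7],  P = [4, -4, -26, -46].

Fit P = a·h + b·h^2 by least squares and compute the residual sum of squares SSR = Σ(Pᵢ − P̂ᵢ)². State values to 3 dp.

SSR = 4.928

Entries of AᵀA: Σh·h = 76, Σh·h^2 = 468, Σh^2·h^2 = 3028.
And Σh·P = -460, Σh^2·P = -2904.
AᵀA·[a, b]ᵀ = AᵀP becomes [[76, 468]; [468, 3028]]·[a, b]ᵀ = [-460, -2904]ᵀ.
det = 76·3028 − 468² = 11104.
a = ((-460)·3028 − 468·(-2904))/11104 = -2113/694; b = (76·(-2904) − 468·(-460))/11104 = -339/694.
Residuals: 501/347, -162/347, 498/347, -261/347; SSR = 1710/347.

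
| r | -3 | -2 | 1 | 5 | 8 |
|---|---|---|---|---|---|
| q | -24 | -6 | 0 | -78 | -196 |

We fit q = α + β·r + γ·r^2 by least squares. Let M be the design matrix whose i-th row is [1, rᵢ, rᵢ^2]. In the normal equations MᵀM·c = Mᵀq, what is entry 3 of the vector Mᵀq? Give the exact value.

-14734

Entry 3 ↔ basis r^2, so (Mᵀq)_{3} = Σᵢ (r^2)·qᵢ = (9)·(-24) + (4)·(-6) + (1)·(0) + (25)·(-78) + (64)·(-196) = -14734.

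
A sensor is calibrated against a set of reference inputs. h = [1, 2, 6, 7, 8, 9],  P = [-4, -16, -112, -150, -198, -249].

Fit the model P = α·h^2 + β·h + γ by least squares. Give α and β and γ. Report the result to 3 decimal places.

From the data, Σh^2·h^2 = 14371, Σh^2·h = 1809, Σh^2 = 235, Σh·h = 235, Σh = 33, Σ1 = 6.
Right-hand side: Σh^2·P = -44291, Σh·P = -5583, ΣP = -729.
XᵀX·[α, β, γ]ᵀ = XᵀP becomes [[14371, 1809, 235]; [1809, 235, 33]; [235, 33, 6]]·[α, β, γ]ᵀ = [-44291, -5583, -729]ᵀ.
Inverting the 3×3 Gram matrix, [α, β, γ]ᵀ = [-87891/28960, -3231/28960, -7309/3620]ᵀ.

α = -3.035, β = -0.112, γ = -2.019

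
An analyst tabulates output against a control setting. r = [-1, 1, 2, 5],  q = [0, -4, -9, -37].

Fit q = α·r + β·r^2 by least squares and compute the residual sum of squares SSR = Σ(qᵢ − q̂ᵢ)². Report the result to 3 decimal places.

From the data, Σr·r = 31, Σr·r^2 = 133, Σr^2·r^2 = 643.
For Mᵀq: Σr·q = -207, Σr^2·q = -965.
MᵀM·[α, β]ᵀ = Mᵀq becomes [[31, 133]; [133, 643]]·[α, β]ᵀ = [-207, -965]ᵀ.
Eliminating β: 643·(row 1) − 133·(row 2) gives 2244·α = 643·(-207) − 133·(-965) = -4756, so α = -1189/561.
Then β = ((-965) − 133·(-1189/561))/643 = -596/561.
Residuals: -593/561, -9/11, -287/561, 8/51; SSR = 1163/561.

SSR = 2.073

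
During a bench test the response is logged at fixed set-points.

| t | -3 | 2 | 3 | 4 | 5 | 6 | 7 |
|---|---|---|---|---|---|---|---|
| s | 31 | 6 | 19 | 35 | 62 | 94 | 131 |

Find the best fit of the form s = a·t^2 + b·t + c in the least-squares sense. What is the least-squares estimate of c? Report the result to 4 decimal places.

Entries of MᵀM: Σt^2·t^2 = 4756, Σt^2·t = 756, Σt^2 = 148, Σt·t = 148, Σt = 24, Σ1 = 7.
And Σt^2·s = 12387, Σt·s = 1907, Σs = 378.
MᵀM·[a, b, c]ᵀ = Mᵀs becomes [[4756, 756, 148]; [756, 148, 24]; [148, 24, 7]]·[a, b, c]ᵀ = [12387, 1907, 378]ᵀ.
Inverting the 3×3 Gram matrix, [a, b, c]ᵀ = [1997/658, -14359/6580, -94/35]ᵀ.

c = -2.6857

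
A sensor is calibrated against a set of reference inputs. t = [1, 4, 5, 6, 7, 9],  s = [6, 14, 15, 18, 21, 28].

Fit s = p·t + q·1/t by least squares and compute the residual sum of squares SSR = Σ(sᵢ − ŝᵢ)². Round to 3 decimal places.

Entries of XᵀX: Σt·t = 208, Σt·1/t = 6, Σ1/t·1/t = 1846429/1587600.
Moment sums: Σt·s = 644, Σ1/t·s = 389/18.
So XᵀX·[p, q]ᵀ = Xᵀs: [[208, 6]; [6, 1846429/1587600]]·[p, q]ᵀ = [644, 389/18]ᵀ.
Δ = 208·(1846429/1587600) − 6² = 20431477/99225.
p = (644·(1846429/1587600) − 6·(389/18))/(20431477/99225) = 245810369/81725908; q = (208·(389/18) − 6·644)/(20431477/99225) = 62622000/20431477.
Residuals: -5942921/81725908, 24574809/20431477, -53260825/81725908, -22771935/40862954, -40212515/81725908, 48200103/81725908; SSR = 56742453/20431477.

SSR = 2.777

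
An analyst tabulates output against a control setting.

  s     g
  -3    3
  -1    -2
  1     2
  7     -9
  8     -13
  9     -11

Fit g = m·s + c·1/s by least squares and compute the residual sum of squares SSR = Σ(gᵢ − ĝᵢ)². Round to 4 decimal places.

Entries of XᵀX: Σs·s = 205, Σs·1/s = 6, Σ1/s·1/s = 548545/254016.
Moment sums: Σs·g = -271, Σ1/s·g = -571/504.
Normal equations: [[205, 6]; [6, 548545/254016]]·[m, c]ᵀ = [-271, -571/504]ᵀ.
Δ = 205·(548545/254016) − 6² = 103307149/254016.
m = ((-271)·(548545/254016) − 6·(-571/504))/(103307149/254016) = -13357181/9391559; c = (205·(-571/504) − 6·(-271))/(103307149/254016) = 32184936/9391559.
Residuals: -1168554/9391559, 44637/9391559, -44637/9391559, 4378388/9391559, -19255936/9391559, 13331376/9391559; SSR = 60592330/9391559.

SSR = 6.4518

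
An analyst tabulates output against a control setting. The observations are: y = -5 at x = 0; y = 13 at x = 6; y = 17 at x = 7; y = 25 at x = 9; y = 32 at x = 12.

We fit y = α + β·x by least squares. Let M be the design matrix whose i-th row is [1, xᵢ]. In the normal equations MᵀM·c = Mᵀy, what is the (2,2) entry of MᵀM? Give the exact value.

310

Row 2 ↔ basis x, column 2 ↔ basis x, so (MᵀM)_{2,2} = Σᵢ (x)·(x) = (0)·(0) + (6)·(6) + (7)·(7) + (9)·(9) + (12)·(12) = 310.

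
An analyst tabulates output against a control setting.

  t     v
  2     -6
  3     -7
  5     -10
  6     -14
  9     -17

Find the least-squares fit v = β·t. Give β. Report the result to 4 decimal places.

Entries of XᵀX: Σt·t = 155.
For Xᵀv: Σt·v = -320.
Hence β = -320 / 155 ≈ -2.06452.

β = -2.0645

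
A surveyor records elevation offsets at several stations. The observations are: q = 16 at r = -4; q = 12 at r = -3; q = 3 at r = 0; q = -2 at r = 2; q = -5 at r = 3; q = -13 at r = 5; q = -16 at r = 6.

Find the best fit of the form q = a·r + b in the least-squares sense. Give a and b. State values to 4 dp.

a = -3.1291, b = 3.3088

Entries of AᵀA: Σr·r = 99, Σr = 9, Σ1 = 7.
For Aᵀq: Σr·q = -280, Σq = -5.
Eliminating b: 7·(row 1) − 9·(row 2) gives 612·a = 7·(-280) − 9·(-5) = -1915, so a = -1915/612.
Then b = ((-5) − 9·(-1915/612))/7 = 225/68.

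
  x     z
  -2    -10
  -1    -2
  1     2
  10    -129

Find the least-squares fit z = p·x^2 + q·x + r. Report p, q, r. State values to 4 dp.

Forming AᵀA = [[10018, 992, 106]; [992, 106, 8]; [106, 8, 4]] and Aᵀz = [-12940, -1266, -139]ᵀ gives AᵀA·[p, q, r]ᵀ = Aᵀz.
Solving the 3×3 system (Gaussian elimination) gives p = -4163/2694, q = 5421/2245, r = 18463/13470.

p = -1.5453, q = 2.4147, r = 1.3707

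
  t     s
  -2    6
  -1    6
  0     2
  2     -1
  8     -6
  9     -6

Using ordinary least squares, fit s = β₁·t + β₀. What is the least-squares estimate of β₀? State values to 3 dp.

β₀ = 3.153

With design matrix M, MᵀM = [[154, 16]; [16, 6]] and Mᵀs = [-122, 1]ᵀ.
Determinant 154·6 − 16² = 668.
β₁ = ((-122)·6 − 16·1)/668 = -187/167; β₀ = (154·1 − 16·(-122))/668 = 1053/334.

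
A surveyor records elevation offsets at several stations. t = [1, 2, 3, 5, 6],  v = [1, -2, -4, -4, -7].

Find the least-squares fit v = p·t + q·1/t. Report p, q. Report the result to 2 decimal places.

Sums needed: Σt·t = 75, Σt·1/t = 5, Σ1/t·1/t = 643/450.
For Xᵀv: Σt·v = -77, Σ1/t·v = -33/10.
So XᵀX·[p, q]ᵀ = Xᵀv: [[75, 5]; [5, 643/450]]·[p, q]ᵀ = [-77, -33/10]ᵀ.
Δ = 75·(643/450) − 5² = 493/6.
p = ((-77)·(643/450) − 5·(-33/10))/(493/6) = -42086/36975; q = (75·(-33/10) − 5·(-77))/(493/6) = 825/493.

p = -1.14, q = 1.67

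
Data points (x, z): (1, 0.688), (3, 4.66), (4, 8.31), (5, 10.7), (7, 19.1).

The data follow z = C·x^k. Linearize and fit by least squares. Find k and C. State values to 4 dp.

k = 1.7153, C = 0.7035

With ln zᵢ as the transformed response and ln xᵢ as the regressor:
Over the data: Σln x = 6.0403, Σ(ln x)² = 9.5056, Σln z = 8.6024, Σln x·ln z = 14.1808.
Normal system: [[9.5056, 6.0403]; [6.0403, 5]]·[k, ln C]ᵀ = [14.1808, 8.6024]ᵀ.
Solving (det = 11.0434): k = 1.71532, ln C = -0.35171, so C = exp(-0.35171) = 0.70348.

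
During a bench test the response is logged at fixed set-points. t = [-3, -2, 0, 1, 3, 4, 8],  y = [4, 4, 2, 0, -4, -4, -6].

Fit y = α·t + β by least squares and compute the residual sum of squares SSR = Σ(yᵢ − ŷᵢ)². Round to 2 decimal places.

SSR = 7.81

Compute the Gram sums: Σt·t = 103, Σt = 11, Σ1 = 7.
Right-hand side: Σt·y = -96, Σy = -4.
Normal equations: [[103, 11]; [11, 7]]·[α, β]ᵀ = [-96, -4]ᵀ.
det = 103·7 − 11² = 600.
α = ((-96)·7 − 11·(-4))/600 = -157/150; β = (103·(-4) − 11·(-96))/600 = 161/150.
Residuals: -16/75, 5/6, 139/150, -2/75, -29/15, -133/150, 13/10; SSR = 586/75.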